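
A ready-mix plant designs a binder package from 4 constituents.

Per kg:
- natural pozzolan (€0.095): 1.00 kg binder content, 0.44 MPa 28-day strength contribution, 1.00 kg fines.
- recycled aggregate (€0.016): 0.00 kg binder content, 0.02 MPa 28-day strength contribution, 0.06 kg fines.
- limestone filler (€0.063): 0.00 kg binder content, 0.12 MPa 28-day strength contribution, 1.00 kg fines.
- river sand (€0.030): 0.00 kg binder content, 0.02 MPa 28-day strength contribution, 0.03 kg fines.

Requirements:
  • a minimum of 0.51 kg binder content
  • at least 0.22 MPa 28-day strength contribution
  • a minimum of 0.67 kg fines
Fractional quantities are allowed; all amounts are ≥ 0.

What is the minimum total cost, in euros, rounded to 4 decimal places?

€0.0585

Let x1 = kg of natural pozzolan, x2 = kg of recycled aggregate, x3 = kg of limestone filler, x4 = kg of river sand.
min 0.095x1 + 0.016x2 + 0.063x3 + 0.03x4 subject to:
  1x1 ≥ 0.51   (binder content)
  0.44x1 + 0.02x2 + 0.12x3 + 0.02x4 ≥ 0.22   (28-day strength contribution)
  1x1 + 0.06x2 + 1x3 + 0.03x4 ≥ 0.67   (fines)
  x1, x2, x3, x4 ≥ 0.
The cheapest feasible vertex uses only natural pozzolan, limestone filler; recycled aggregate, river sand are not used. Binding constraints: binder content and fines.
So natural pozzolan = 0.51 kg, limestone filler = 0.16 kg.
Cost = 0.095·0.51 + 0.063·0.16 = 0.058530.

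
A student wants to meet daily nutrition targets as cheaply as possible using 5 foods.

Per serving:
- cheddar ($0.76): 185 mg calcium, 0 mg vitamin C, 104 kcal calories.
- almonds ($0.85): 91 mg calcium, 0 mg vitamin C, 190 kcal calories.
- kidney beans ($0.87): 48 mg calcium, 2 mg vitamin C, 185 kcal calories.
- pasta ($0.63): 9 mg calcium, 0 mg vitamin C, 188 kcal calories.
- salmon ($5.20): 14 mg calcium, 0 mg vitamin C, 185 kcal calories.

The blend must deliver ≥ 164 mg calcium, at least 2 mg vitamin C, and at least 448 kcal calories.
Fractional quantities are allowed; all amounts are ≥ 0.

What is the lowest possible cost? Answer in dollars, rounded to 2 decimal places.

Set it up as a linear program. Let x1 = servings of cheddar, x2 = servings of almonds, x3 = servings of kidney beans, x4 = servings of pasta, x5 = servings of salmon.
min 0.76x1 + 0.85x2 + 0.87x3 + 0.63x4 + 5.2x5 s.t.:
  185x1 + 91x2 + 48x3 + 9x4 + 14x5 ≥ 164   (calcium)
  2x3 ≥ 2   (vitamin C)
  104x1 + 190x2 + 185x3 + 188x4 + 185x5 ≥ 448   (calories)
  x1, x2, x3, x4, x5 ≥ 0.
The minimum-cost mix takes nothing from almonds, salmon — only cheddar, kidney beans, pasta. Binding constraints: calcium, vitamin C, calories.
Solving gives x1 = 0.5744, x3 = 1, x4 = 1.081.
Total cost: 0.76·0.5744 + 0.87·1 + 0.63·1.081 = 1.9876.

$1.99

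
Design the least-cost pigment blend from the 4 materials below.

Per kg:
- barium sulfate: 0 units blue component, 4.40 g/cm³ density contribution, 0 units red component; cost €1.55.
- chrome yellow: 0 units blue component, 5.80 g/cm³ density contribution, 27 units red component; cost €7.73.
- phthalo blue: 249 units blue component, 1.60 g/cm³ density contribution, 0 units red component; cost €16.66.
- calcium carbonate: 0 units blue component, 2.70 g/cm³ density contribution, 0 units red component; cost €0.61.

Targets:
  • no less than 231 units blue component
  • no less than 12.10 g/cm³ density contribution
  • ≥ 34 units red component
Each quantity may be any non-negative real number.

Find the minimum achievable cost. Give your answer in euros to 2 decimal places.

€25.94

Let x1 = kg of barium sulfate, x2 = kg of chrome yellow, x3 = kg of phthalo blue, x4 = kg of calcium carbonate.
Minimize 1.55x1 + 7.73x2 + 16.66x3 + 0.61x4 with:
  249x3 ≥ 231   (blue component)
  4.4x1 + 5.8x2 + 1.6x3 + 2.7x4 ≥ 12.1   (density contribution)
  27x2 ≥ 34   (red component)
  x1, x2, x3, x4 ≥ 0.
The minimum-cost mix takes nothing from barium sulfate — only chrome yellow, phthalo blue, calcium carbonate. The blue component, density contribution, red component requirements are met with equality.
That vertex is x2 = 1.259, x3 = 0.9277, x4 = 1.227.
Objective = 7.73·1.259 + 16.66·0.9277 + 0.61·1.227 = 25.9360.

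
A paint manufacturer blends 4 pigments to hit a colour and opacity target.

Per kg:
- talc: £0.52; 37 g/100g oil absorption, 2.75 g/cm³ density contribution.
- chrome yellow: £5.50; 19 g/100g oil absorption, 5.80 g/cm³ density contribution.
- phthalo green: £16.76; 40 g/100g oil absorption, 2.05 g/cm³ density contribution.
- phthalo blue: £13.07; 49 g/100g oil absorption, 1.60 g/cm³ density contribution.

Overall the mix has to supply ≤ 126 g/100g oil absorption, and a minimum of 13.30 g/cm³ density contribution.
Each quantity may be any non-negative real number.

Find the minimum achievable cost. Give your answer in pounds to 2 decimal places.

£6.46

Treat it as an LP. Let x1 = kg of talc, x2 = kg of chrome yellow, x3 = kg of phthalo green, x4 = kg of phthalo blue.
Minimise 0.52x1 + 5.5x2 + 16.76x3 + 13.07x4 with:
  37x1 + 19x2 + 40x3 + 49x4 ≤ 126   (oil absorption)
  2.75x1 + 5.8x2 + 2.05x3 + 1.6x4 ≥ 13.3   (density contribution)
  x1, x2, x3, x4 ≥ 0.
At the optimum only talc, chrome yellow are positive (phthalo green, phthalo blue = 0). There the oil absorption and density contribution constraints are tight.
So talc = 2.945 kg, chrome yellow = 0.8968 kg.
Objective = 0.52·2.945 + 5.5·0.8968 = 6.4638.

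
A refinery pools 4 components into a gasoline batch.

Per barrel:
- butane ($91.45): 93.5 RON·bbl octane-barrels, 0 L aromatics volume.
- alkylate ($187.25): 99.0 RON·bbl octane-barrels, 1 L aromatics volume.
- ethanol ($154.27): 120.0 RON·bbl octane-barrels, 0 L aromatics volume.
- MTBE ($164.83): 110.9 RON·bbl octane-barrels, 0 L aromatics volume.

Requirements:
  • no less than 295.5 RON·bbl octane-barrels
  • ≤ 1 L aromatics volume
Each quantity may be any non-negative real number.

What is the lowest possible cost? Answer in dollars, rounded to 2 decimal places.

$289.02

Let x1 = barrels of butane, x2 = barrels of alkylate, x3 = barrels of ethanol, x4 = barrels of MTBE.
min 91.45x1 + 187.25x2 + 154.27x3 + 164.83x4 with:
  93.5x1 + 99x2 + 120x3 + 110.9x4 ≥ 295.5   (octane-barrels)
  1x2 ≤ 1   (aromatics volume)
  x1, x2, x3, x4 ≥ 0.
At the optimum only butane is positive (alkylate, ethanol, MTBE = 0). Binding constraint: octane-barrels.
Optimal quantities: butane = 3.1604 barrels.
Total cost: 91.45·3.1604 = 289.0186.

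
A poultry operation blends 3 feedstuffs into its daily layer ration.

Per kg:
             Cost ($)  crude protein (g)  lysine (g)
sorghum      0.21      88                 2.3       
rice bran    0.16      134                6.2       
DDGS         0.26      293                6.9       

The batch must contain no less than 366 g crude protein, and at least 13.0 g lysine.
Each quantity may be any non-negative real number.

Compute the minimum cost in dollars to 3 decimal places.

$0.384

Let x1 = kg of sorghum, x2 = kg of rice bran, x3 = kg of DDGS.
Minimize 0.21x1 + 0.16x2 + 0.26x3 subject to:
  88x1 + 134x2 + 293x3 ≥ 366   (crude protein)
  2.3x1 + 6.2x2 + 6.9x3 ≥ 13   (lysine)
  x1, x2, x3 ≥ 0.
The optimal basis is {rice bran, DDGS}; sorghum drops out. The crude protein and lysine requirements are met with equality.
So rice bran = 1.439 kg, DDGS = 0.591 kg.
Cost = 0.16·1.439 + 0.26·0.591 = 0.38390.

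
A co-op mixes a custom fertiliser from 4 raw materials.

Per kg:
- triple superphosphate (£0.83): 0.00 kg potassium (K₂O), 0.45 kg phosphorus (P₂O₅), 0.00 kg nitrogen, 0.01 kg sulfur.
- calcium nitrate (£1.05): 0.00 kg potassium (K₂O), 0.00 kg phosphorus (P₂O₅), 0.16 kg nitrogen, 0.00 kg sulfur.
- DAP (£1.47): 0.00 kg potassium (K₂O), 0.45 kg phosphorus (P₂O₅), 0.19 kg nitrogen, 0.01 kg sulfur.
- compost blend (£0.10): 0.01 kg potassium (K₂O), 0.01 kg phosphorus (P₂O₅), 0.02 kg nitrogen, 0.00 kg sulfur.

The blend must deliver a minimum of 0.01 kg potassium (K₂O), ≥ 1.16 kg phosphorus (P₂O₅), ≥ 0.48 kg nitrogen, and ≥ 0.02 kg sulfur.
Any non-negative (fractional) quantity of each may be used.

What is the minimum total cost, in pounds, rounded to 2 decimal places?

Let x1 = kg of triple superphosphate, x2 = kg of calcium nitrate, x3 = kg of DAP, x4 = kg of compost blend.
Minimise 0.83x1 + 1.05x2 + 1.47x3 + 0.1x4 with:
  0.01x4 ≥ 0.01   (potassium (K₂O))
  0.45x1 + 0.45x3 + 0.01x4 ≥ 1.16   (phosphorus (P₂O₅))
  0.16x2 + 0.19x3 + 0.02x4 ≥ 0.48   (nitrogen)
  0.01x1 + 0.01x3 ≥ 0.02   (sulfur)
  x1, x2, x3, x4 ≥ 0.
At the optimum only triple superphosphate, DAP, compost blend are positive (calcium nitrate = 0). Binding constraints: potassium (K₂O), phosphorus (P₂O₅), nitrogen.
Optimal quantities: triple superphosphate = 0.1345 kg, DAP = 2.421 kg, compost blend = 1 kg.
Objective = 0.83·0.1345 + 1.47·2.421 + 0.1·1 = 3.7705.

£3.77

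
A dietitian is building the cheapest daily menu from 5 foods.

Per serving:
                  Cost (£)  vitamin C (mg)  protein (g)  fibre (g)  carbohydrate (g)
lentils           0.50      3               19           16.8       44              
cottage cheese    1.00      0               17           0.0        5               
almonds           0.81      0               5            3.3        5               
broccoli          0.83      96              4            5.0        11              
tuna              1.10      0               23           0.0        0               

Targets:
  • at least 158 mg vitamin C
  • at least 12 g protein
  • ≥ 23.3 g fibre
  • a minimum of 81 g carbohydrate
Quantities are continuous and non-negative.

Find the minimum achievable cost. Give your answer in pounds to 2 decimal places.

Let x1 = servings of lentils, x2 = servings of cottage cheese, x3 = servings of almonds, x4 = servings of broccoli, x5 = servings of tuna.
Minimize 0.5x1 + 1x2 + 0.81x3 + 0.83x4 + 1.1x5 subject to:
  3x1 + 96x4 ≥ 158   (vitamin C)
  19x1 + 17x2 + 5x3 + 4x4 + 23x5 ≥ 12   (protein)
  16.8x1 + 3.3x3 + 5x4 ≥ 23.3   (fibre)
  44x1 + 5x2 + 5x3 + 11x4 ≥ 81   (carbohydrate)
  x1, x2, x3, x4, x5 ≥ 0.
The cheapest feasible vertex uses only lentils, broccoli; cottage cheese, almonds, tuna are not used. Binding constraints: vitamin C and carbohydrate.
That vertex is x1 = 1.441, x4 = 1.601.
Objective = 0.5·1.441 + 0.83·1.601 = 2.0493.

£2.05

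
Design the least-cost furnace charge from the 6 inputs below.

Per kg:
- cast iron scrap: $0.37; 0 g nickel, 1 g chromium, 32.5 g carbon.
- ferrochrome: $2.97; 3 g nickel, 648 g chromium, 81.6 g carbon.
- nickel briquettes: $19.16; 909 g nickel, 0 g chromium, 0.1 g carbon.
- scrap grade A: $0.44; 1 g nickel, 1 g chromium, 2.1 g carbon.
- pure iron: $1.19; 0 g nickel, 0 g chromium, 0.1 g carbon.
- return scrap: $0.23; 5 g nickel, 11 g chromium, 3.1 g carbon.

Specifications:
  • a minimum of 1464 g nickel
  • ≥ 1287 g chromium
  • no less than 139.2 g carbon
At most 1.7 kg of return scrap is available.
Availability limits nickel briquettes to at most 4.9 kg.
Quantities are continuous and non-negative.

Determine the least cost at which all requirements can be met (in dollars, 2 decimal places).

$36.63

Let x1 = kg of cast iron scrap, x2 = kg of ferrochrome, x3 = kg of nickel briquettes, x4 = kg of scrap grade A, x5 = kg of pure iron, x6 = kg of return scrap.
Minimize 0.37x1 + 2.97x2 + 19.16x3 + 0.44x4 + 1.19x5 + 0.23x6 with:
  3x2 + 909x3 + 1x4 + 5x6 ≥ 1464   (nickel)
  1x1 + 648x2 + 1x4 + 11x6 ≥ 1287   (chromium)
  32.5x1 + 81.6x2 + 0.1x3 + 2.1x4 + 0.1x5 + 3.1x6 ≥ 139.2   (carbon)
  x6 ≤ 1.7
  x3 ≤ 4.9
  x1, x2, x3, x4, x5, x6 ≥ 0.
The optimal basis is {ferrochrome, nickel briquettes}; cast iron scrap, scrap grade A, pure iron, return scrap drop out. Binding constraints: nickel and chromium.
Optimal quantities: ferrochrome = 1.986 kg, nickel briquettes = 1.604 kg.
Hence cost = 2.97·1.986 + 19.16·1.604 = $36.6311.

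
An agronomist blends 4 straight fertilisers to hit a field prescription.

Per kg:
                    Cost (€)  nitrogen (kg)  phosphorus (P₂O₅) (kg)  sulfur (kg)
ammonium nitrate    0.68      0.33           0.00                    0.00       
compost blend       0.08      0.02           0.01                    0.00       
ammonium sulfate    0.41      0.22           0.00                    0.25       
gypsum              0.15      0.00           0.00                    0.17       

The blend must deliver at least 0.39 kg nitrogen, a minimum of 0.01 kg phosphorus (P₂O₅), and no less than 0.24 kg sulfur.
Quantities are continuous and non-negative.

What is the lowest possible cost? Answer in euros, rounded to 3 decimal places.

Let x1 = kg of ammonium nitrate, x2 = kg of compost blend, x3 = kg of ammonium sulfate, x4 = kg of gypsum.
Minimise 0.68x1 + 0.08x2 + 0.41x3 + 0.15x4 subject to:
  0.33x1 + 0.02x2 + 0.22x3 ≥ 0.39   (nitrogen)
  0.01x2 ≥ 0.01   (phosphorus (P₂O₅))
  0.25x3 + 0.17x4 ≥ 0.24   (sulfur)
  x1, x2, x3, x4 ≥ 0.
At the optimum only compost blend, ammonium sulfate are positive (ammonium nitrate, gypsum = 0). The nitrogen and phosphorus (P₂O₅) requirements are met with equality.
Optimal quantities: compost blend = 1 kg, ammonium sulfate = 1.682 kg.
Total cost: 0.08·1 + 0.41·1.682 = 0.76962.

€0.770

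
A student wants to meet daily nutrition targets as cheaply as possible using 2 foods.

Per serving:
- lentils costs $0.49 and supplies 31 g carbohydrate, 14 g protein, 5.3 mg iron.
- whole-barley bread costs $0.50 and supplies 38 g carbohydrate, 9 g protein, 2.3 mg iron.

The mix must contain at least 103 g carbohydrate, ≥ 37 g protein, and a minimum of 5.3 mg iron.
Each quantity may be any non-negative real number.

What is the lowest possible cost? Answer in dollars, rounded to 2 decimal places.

$1.51

Set it up as a linear program. Let x1 = servings of lentils, x2 = servings of whole-barley bread.
Minimise 0.49x1 + 0.5x2 with:
  31x1 + 38x2 ≥ 103   (carbohydrate)
  14x1 + 9x2 ≥ 37   (protein)
  5.3x1 + 2.3x2 ≥ 5.3   (iron)
  x1, x2 ≥ 0.
Both inputs are positive at the optimum. Binding constraints: carbohydrate and protein.
So lentils = 1.893 servings, whole-barley bread = 1.166 servings.
Total cost: 0.49·1.893 + 0.5·1.166 = 1.5106.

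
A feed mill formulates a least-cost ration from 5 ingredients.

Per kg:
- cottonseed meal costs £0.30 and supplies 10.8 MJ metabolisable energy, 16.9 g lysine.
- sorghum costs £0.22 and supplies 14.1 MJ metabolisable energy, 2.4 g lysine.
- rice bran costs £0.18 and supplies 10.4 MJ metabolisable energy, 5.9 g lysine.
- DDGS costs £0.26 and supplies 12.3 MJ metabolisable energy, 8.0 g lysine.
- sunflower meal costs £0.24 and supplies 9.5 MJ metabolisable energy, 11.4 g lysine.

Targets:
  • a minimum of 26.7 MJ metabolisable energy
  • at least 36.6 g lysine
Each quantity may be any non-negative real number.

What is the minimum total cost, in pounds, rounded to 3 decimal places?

Set it up as a linear program. Let x1 = kg of cottonseed meal, x2 = kg of sorghum, x3 = kg of rice bran, x4 = kg of DDGS, x5 = kg of sunflower meal.
Minimise 0.3x1 + 0.22x2 + 0.18x3 + 0.26x4 + 0.24x5 subject to:
  10.8x1 + 14.1x2 + 10.4x3 + 12.3x4 + 9.5x5 ≥ 26.7   (metabolisable energy)
  16.9x1 + 2.4x2 + 5.9x3 + 8x4 + 11.4x5 ≥ 36.6   (lysine)
  x1, x2, x3, x4, x5 ≥ 0.
The minimum-cost mix takes nothing from sorghum, DDGS, sunflower meal — only cottonseed meal, rice bran. The metabolisable energy and lysine requirements are met with equality.
So cottonseed meal = 1.991 kg, rice bran = 0.4994 kg.
Cost = 0.3·1.991 + 0.18·0.4994 = 0.68719.

£0.687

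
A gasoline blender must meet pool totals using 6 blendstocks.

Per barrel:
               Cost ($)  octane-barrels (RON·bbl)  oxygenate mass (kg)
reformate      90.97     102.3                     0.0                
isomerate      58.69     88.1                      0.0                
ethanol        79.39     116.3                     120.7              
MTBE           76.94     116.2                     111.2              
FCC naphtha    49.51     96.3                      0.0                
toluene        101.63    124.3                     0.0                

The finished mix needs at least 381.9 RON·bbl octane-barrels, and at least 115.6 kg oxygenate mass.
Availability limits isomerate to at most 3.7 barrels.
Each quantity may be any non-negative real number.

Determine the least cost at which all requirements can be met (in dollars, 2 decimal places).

Let x1 = barrels of reformate, x2 = barrels of isomerate, x3 = barrels of ethanol, x4 = barrels of MTBE, x5 = barrels of FCC naphtha, x6 = barrels of toluene.
Minimize 90.97x1 + 58.69x2 + 79.39x3 + 76.94x4 + 49.51x5 + 101.63x6 with:
  102.3x1 + 88.1x2 + 116.3x3 + 116.2x4 + 96.3x5 + 124.3x6 ≥ 381.9   (octane-barrels)
  120.7x3 + 111.2x4 ≥ 115.6   (oxygenate mass)
  x2 ≤ 3.7
  x1, x2, x3, x4, x5, x6 ≥ 0.
The cheapest feasible vertex uses only MTBE, FCC naphtha; reformate, isomerate, ethanol, toluene are not used. The octane-barrels and oxygenate mass requirements are met with equality.
So MTBE = 1.0396 barrels, FCC naphtha = 2.7113 barrels.
Cost = 76.94·1.0396 + 49.51·2.7113 = 214.2233.

$214.22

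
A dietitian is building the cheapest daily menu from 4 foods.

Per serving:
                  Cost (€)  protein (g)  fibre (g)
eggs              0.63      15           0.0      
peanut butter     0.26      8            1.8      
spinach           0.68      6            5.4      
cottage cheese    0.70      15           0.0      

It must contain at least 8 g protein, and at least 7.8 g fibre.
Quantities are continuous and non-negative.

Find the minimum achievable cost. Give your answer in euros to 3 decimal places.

Treat it as an LP. Let x1 = servings of eggs, x2 = servings of peanut butter, x3 = servings of spinach, x4 = servings of cottage cheese.
Minimize 0.63x1 + 0.26x2 + 0.68x3 + 0.7x4 with:
  15x1 + 8x2 + 6x3 + 15x4 ≥ 8   (protein)
  1.8x2 + 5.4x3 ≥ 7.8   (fibre)
  x1, x2, x3, x4 ≥ 0.
At the optimum only spinach is positive (eggs, peanut butter, cottage cheese = 0). The fibre requirement is met with equality.
So spinach = 1.444 servings.
Cost = 0.68·1.444 = 0.98192.

€0.982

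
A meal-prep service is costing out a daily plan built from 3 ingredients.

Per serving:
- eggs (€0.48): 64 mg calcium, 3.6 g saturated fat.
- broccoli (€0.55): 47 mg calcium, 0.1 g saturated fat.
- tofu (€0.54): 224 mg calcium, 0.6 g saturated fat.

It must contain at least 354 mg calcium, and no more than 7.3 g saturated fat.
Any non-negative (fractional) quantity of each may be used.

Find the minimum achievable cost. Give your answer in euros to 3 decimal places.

€0.853

Treat it as an LP. Let x1 = servings of eggs, x2 = servings of broccoli, x3 = servings of tofu.
Minimize 0.48x1 + 0.55x2 + 0.54x3 subject to:
  64x1 + 47x2 + 224x3 ≥ 354   (calcium)
  3.6x1 + 0.1x2 + 0.6x3 ≤ 7.3   (saturated fat)
  x1, x2, x3 ≥ 0.
The cheapest feasible vertex uses only tofu; eggs, broccoli are not used. The calcium requirement is met with equality.
Optimal quantities: tofu = 1.58 servings.
Objective = 0.54·1.58 = 0.85320.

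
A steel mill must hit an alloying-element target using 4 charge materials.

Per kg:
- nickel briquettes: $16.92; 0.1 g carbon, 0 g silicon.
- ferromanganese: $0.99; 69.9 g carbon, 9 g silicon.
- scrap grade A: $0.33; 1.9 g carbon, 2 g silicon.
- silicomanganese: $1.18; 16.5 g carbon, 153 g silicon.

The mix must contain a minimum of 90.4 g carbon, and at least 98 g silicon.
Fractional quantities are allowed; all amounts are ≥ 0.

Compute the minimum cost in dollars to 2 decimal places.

Treat it as an LP. Let x1 = kg of nickel briquettes, x2 = kg of ferromanganese, x3 = kg of scrap grade A, x4 = kg of silicomanganese.
min 16.92x1 + 0.99x2 + 0.33x3 + 1.18x4 with:
  0.1x1 + 69.9x2 + 1.9x3 + 16.5x4 ≥ 90.4   (carbon)
  9x2 + 2x3 + 153x4 ≥ 98   (silicon)
  x1, x2, x3, x4 ≥ 0.
The cheapest feasible vertex uses only ferromanganese, silicomanganese; nickel briquettes, scrap grade A are not used. The carbon and silicon requirements are met with equality.
Optimal quantities: ferromanganese = 1.158 kg, silicomanganese = 0.5724 kg.
Cost = 0.99·1.158 + 1.18·0.5724 = 1.8219.

$1.82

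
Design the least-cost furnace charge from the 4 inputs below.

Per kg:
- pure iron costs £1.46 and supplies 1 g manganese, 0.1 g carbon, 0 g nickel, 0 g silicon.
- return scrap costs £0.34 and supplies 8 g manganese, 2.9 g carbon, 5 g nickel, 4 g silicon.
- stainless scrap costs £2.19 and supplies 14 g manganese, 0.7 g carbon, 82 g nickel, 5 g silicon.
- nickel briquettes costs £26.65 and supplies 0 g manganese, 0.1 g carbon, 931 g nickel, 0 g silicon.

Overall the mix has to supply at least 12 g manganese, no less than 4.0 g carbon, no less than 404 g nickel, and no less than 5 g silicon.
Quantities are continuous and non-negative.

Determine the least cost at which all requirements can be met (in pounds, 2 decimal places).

£10.83

Let x1 = kg of pure iron, x2 = kg of return scrap, x3 = kg of stainless scrap, x4 = kg of nickel briquettes.
min 1.46x1 + 0.34x2 + 2.19x3 + 26.65x4 with:
  1x1 + 8x2 + 14x3 ≥ 12   (manganese)
  0.1x1 + 2.9x2 + 0.7x3 + 0.1x4 ≥ 4   (carbon)
  5x2 + 82x3 + 931x4 ≥ 404   (nickel)
  4x2 + 5x3 ≥ 5   (silicon)
  x1, x2, x3, x4 ≥ 0.
The minimum-cost mix takes nothing from pure iron, nickel briquettes — only return scrap, stainless scrap. Binding constraints: carbon and nickel.
That vertex is x2 = 0.1929, x3 = 4.915.
Objective = 0.34·0.1929 + 2.19·4.915 = 10.8294.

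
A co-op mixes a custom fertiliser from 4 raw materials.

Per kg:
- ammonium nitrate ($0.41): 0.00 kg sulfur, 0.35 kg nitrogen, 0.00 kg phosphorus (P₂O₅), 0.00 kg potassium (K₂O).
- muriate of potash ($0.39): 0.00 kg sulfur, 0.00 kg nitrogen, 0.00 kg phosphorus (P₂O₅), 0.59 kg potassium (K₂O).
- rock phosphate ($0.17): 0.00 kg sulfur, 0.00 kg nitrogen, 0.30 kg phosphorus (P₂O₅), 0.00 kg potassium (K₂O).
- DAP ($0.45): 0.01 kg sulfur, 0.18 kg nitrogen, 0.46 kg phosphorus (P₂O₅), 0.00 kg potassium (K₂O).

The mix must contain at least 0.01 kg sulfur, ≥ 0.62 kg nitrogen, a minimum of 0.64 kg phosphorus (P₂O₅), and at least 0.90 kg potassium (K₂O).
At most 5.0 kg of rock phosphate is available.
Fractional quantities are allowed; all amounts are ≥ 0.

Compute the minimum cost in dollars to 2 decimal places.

$1.65

Let x1 = kg of ammonium nitrate, x2 = kg of muriate of potash, x3 = kg of rock phosphate, x4 = kg of DAP.
Minimise 0.41x1 + 0.39x2 + 0.17x3 + 0.45x4 with:
  0.01x4 ≥ 0.01   (sulfur)
  0.35x1 + 0.18x4 ≥ 0.62   (nitrogen)
  0.3x3 + 0.46x4 ≥ 0.64   (phosphorus (P₂O₅))
  0.59x2 ≥ 0.9   (potassium (K₂O))
  x3 ≤ 5
  x1, x2, x3, x4 ≥ 0.
The minimum-cost mix takes nothing from rock phosphate — only ammonium nitrate, muriate of potash, DAP. Binding constraints: nitrogen, phosphorus (P₂O₅), potassium (K₂O).
So ammonium nitrate = 1.056 kg, muriate of potash = 1.525 kg, DAP = 1.391 kg.
Total cost: 0.41·1.056 + 0.39·1.525 + 0.45·1.391 = 1.6537.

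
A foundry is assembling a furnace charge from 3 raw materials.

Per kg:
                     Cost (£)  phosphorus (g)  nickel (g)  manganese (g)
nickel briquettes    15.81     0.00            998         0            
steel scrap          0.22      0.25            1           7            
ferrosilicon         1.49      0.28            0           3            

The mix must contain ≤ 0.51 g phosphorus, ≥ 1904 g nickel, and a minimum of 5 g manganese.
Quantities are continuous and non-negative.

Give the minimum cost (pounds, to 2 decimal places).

Let x1 = kg of nickel briquettes, x2 = kg of steel scrap, x3 = kg of ferrosilicon.
min 15.81x1 + 0.22x2 + 1.49x3 subject to:
  0.25x2 + 0.28x3 ≤ 0.51   (phosphorus)
  998x1 + 1x2 ≥ 1904   (nickel)
  7x2 + 3x3 ≥ 5   (manganese)
  x1, x2, x3 ≥ 0.
The optimal basis is {nickel briquettes, steel scrap}; ferrosilicon drops out. Binding constraints: nickel and manganese.
Solving gives x1 = 1.907, x2 = 0.7143.
Objective = 15.81·1.907 + 0.22·0.7143 = 30.3068.

£30.31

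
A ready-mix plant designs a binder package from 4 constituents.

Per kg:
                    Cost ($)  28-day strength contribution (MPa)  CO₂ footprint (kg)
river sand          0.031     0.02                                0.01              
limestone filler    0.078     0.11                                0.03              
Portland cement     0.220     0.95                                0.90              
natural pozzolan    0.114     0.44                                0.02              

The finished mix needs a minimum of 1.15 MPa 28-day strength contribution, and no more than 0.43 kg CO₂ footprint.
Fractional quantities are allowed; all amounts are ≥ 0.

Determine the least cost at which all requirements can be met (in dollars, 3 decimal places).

$0.286

Treat it as an LP. Let x1 = kg of river sand, x2 = kg of limestone filler, x3 = kg of Portland cement, x4 = kg of natural pozzolan.
min 0.031x1 + 0.078x2 + 0.22x3 + 0.114x4 subject to:
  0.02x1 + 0.11x2 + 0.95x3 + 0.44x4 ≥ 1.15   (28-day strength contribution)
  0.01x1 + 0.03x2 + 0.9x3 + 0.02x4 ≤ 0.43   (CO₂ footprint)
  x1, x2, x3, x4 ≥ 0.
The optimal basis is {Portland cement, natural pozzolan}; river sand, limestone filler drop out. There the 28-day strength contribution and CO₂ footprint constraints are tight.
That vertex is x3 = 0.4408, x4 = 1.662.
Objective = 0.22·0.4408 + 0.114·1.662 = 0.28644.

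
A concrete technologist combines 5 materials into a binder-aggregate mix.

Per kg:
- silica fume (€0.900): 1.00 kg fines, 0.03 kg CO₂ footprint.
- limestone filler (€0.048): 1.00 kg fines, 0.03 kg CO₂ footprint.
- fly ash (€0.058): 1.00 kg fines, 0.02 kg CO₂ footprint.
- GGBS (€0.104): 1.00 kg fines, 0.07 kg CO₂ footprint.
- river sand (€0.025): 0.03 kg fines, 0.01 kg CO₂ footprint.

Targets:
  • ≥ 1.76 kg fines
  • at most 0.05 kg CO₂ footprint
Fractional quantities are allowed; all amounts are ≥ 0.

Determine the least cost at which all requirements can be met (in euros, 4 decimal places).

Let x1 = kg of silica fume, x2 = kg of limestone filler, x3 = kg of fly ash, x4 = kg of GGBS, x5 = kg of river sand.
Minimize 0.9x1 + 0.048x2 + 0.058x3 + 0.104x4 + 0.025x5 s.t.:
  1x1 + 1x2 + 1x3 + 1x4 + 0.03x5 ≥ 1.76   (fines)
  0.03x1 + 0.03x2 + 0.02x3 + 0.07x4 + 0.01x5 ≤ 0.05   (CO₂ footprint)
  x1, x2, x3, x4, x5 ≥ 0.
The cheapest feasible vertex uses only limestone filler, fly ash; silica fume, GGBS, river sand are not used. Binding constraints: fines and CO₂ footprint.
So limestone filler = 1.48 kg, fly ash = 0.28 kg.
Cost = 0.048·1.48 + 0.058·0.28 = 0.087280.

€0.0873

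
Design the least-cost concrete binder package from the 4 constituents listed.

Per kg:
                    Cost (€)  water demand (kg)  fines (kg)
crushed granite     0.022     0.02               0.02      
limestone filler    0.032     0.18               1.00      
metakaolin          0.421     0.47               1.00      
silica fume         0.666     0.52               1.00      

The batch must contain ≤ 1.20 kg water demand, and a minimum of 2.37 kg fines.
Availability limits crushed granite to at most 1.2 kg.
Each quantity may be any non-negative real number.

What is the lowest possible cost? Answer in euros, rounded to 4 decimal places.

This is a linear program. Let x1 = kg of crushed granite, x2 = kg of limestone filler, x3 = kg of metakaolin, x4 = kg of silica fume.
min 0.022x1 + 0.032x2 + 0.421x3 + 0.666x4 s.t.:
  0.02x1 + 0.18x2 + 0.47x3 + 0.52x4 ≤ 1.2   (water demand)
  0.02x1 + 1x2 + 1x3 + 1x4 ≥ 2.37   (fines)
  x1 ≤ 1.2
  x1, x2, x3, x4 ≥ 0.
The minimum-cost mix takes nothing from crushed granite, metakaolin, silica fume — only limestone filler. There the fines constraint is tight.
Optimal quantities: limestone filler = 2.37 kg.
Hence cost = 0.032·2.37 = €0.075840.

€0.0758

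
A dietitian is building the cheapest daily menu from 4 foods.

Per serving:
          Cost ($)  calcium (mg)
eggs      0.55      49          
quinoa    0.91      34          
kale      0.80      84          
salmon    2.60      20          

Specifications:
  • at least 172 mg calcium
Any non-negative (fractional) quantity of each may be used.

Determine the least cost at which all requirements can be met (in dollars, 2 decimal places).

$1.64

Let x1 = servings of eggs, x2 = servings of quinoa, x3 = servings of kale, x4 = servings of salmon.
Minimize 0.55x1 + 0.91x2 + 0.8x3 + 2.6x4 with:
  49x1 + 34x2 + 84x3 + 20x4 ≥ 172   (calcium)
  x1, x2, x3, x4 ≥ 0.
At the optimum only kale is positive (eggs, quinoa, salmon = 0). Binding constraint: calcium.
So kale = 2.048 servings.
Cost = 0.8·2.048 = 1.6384.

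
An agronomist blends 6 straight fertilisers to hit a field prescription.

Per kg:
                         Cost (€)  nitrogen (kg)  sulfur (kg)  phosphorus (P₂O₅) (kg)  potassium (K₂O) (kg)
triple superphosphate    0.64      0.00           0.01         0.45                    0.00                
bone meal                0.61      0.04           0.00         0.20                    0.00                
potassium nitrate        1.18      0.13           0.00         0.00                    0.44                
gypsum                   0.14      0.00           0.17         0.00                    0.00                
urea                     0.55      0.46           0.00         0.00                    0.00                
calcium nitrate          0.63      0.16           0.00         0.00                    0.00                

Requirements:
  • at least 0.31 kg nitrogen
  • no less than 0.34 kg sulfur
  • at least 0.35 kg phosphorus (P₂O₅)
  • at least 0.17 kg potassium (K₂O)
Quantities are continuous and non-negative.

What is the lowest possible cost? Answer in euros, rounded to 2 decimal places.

€1.54

Set it up as a linear program. Let x1 = kg of triple superphosphate, x2 = kg of bone meal, x3 = kg of potassium nitrate, x4 = kg of gypsum, x5 = kg of urea, x6 = kg of calcium nitrate.
min 0.64x1 + 0.61x2 + 1.18x3 + 0.14x4 + 0.55x5 + 0.63x6 subject to:
  0.04x2 + 0.13x3 + 0.46x5 + 0.16x6 ≥ 0.31   (nitrogen)
  0.01x1 + 0.17x4 ≥ 0.34   (sulfur)
  0.45x1 + 0.2x2 ≥ 0.35   (phosphorus (P₂O₅))
  0.44x3 ≥ 0.17   (potassium (K₂O))
  x1, x2, x3, x4, x5, x6 ≥ 0.
The minimum-cost mix takes nothing from bone meal, calcium nitrate — only triple superphosphate, potassium nitrate, gypsum, urea. The nitrogen, sulfur, phosphorus (P₂O₅), potassium (K₂O) requirements are met with equality.
So triple superphosphate = 0.7778 kg, potassium nitrate = 0.3864 kg, gypsum = 1.954 kg, urea = 0.5647 kg.
Total cost: 0.64·0.7778 + 1.18·0.3864 + 0.14·1.954 + 0.55·0.5647 = 1.5379.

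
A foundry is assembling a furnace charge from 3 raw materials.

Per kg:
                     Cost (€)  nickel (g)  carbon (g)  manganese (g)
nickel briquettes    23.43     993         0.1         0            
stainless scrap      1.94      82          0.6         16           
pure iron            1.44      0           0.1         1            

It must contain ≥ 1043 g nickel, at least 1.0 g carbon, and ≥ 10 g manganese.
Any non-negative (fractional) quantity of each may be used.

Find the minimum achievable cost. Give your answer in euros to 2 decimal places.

€24.62

Set it up as a linear program. Let x1 = kg of nickel briquettes, x2 = kg of stainless scrap, x3 = kg of pure iron.
Minimize 23.43x1 + 1.94x2 + 1.44x3 subject to:
  993x1 + 82x2 ≥ 1043   (nickel)
  0.1x1 + 0.6x2 + 0.1x3 ≥ 1   (carbon)
  16x2 + 1x3 ≥ 10   (manganese)
  x1, x2, x3 ≥ 0.
The minimum-cost mix takes nothing from pure iron — only nickel briquettes, stainless scrap. Binding constraints: nickel and carbon.
So nickel briquettes = 0.9255 kg, stainless scrap = 1.512 kg.
Objective = 23.43·0.9255 + 1.94·1.512 = 24.6177.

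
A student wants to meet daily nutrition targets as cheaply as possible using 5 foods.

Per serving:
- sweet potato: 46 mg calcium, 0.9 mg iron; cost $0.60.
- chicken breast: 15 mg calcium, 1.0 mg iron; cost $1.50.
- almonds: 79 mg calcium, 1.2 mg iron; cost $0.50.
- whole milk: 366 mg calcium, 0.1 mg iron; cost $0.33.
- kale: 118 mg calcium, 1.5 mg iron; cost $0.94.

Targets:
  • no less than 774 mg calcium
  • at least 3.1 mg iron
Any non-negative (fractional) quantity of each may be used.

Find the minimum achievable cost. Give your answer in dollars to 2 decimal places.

Let x1 = servings of sweet potato, x2 = servings of chicken breast, x3 = servings of almonds, x4 = servings of whole milk, x5 = servings of kale.
min 0.6x1 + 1.5x2 + 0.5x3 + 0.33x4 + 0.94x5 s.t.:
  46x1 + 15x2 + 79x3 + 366x4 + 118x5 ≥ 774   (calcium)
  0.9x1 + 1x2 + 1.2x3 + 0.1x4 + 1.5x5 ≥ 3.1   (iron)
  x1, x2, x3, x4, x5 ≥ 0.
At the optimum only almonds, whole milk are positive (sweet potato, chicken breast, kale = 0). There the calcium and iron constraints are tight.
So almonds = 2.451 servings, whole milk = 1.586 servings.
Total cost: 0.5·2.451 + 0.33·1.586 = 1.7489.

$1.75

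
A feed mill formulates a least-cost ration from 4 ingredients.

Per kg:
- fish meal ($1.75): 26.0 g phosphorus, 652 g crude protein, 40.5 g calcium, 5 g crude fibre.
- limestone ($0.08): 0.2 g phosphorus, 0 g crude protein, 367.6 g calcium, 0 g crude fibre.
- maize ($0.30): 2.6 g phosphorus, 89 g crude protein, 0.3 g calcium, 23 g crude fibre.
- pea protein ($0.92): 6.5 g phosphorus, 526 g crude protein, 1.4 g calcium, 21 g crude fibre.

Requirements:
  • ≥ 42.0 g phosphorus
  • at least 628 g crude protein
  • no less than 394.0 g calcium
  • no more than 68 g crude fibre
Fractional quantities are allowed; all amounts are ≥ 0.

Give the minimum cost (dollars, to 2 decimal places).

$2.89

Let x1 = kg of fish meal, x2 = kg of limestone, x3 = kg of maize, x4 = kg of pea protein.
min 1.75x1 + 0.08x2 + 0.3x3 + 0.92x4 subject to:
  26x1 + 0.2x2 + 2.6x3 + 6.5x4 ≥ 42   (phosphorus)
  652x1 + 89x3 + 526x4 ≥ 628   (crude protein)
  40.5x1 + 367.6x2 + 0.3x3 + 1.4x4 ≥ 394   (calcium)
  5x1 + 23x3 + 21x4 ≤ 68   (crude fibre)
  x1, x2, x3, x4 ≥ 0.
The cheapest feasible vertex uses only fish meal, limestone; maize, pea protein are not used. The phosphorus and calcium requirements are met with equality.
So fish meal = 1.609 kg, limestone = 0.8946 kg.
Hence cost = 1.75·1.609 + 0.08·0.8946 = $2.8873.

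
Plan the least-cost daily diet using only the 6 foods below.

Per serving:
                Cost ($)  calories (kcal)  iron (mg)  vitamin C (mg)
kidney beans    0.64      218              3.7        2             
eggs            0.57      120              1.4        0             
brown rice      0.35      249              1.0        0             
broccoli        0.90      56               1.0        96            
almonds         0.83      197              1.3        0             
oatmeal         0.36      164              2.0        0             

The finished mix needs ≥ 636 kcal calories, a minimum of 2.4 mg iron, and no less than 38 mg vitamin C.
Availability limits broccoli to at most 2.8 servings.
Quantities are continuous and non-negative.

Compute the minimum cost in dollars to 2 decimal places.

$1.22

Let x1 = servings of kidney beans, x2 = servings of eggs, x3 = servings of brown rice, x4 = servings of broccoli, x5 = servings of almonds, x6 = servings of oatmeal.
Minimize 0.64x1 + 0.57x2 + 0.35x3 + 0.9x4 + 0.83x5 + 0.36x6 with:
  218x1 + 120x2 + 249x3 + 56x4 + 197x5 + 164x6 ≥ 636   (calories)
  3.7x1 + 1.4x2 + 1x3 + 1x4 + 1.3x5 + 2x6 ≥ 2.4   (iron)
  2x1 + 96x4 ≥ 38   (vitamin C)
  x4 ≤ 2.8
  x1, x2, x3, x4, x5, x6 ≥ 0.
The optimal basis is {brown rice, broccoli}; kidney beans, eggs, almonds, oatmeal drop out. Binding constraints: calories and vitamin C.
Optimal quantities: brown rice = 2.465 servings, broccoli = 0.3958 servings.
Cost = 0.35·2.465 + 0.9·0.3958 = 1.2190.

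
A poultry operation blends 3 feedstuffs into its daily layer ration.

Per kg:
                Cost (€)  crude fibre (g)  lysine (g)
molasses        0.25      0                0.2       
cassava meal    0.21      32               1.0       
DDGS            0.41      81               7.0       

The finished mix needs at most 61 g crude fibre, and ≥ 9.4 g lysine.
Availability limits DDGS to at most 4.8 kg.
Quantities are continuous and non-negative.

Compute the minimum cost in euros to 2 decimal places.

Let x1 = kg of molasses, x2 = kg of cassava meal, x3 = kg of DDGS.
Minimize 0.25x1 + 0.21x2 + 0.41x3 subject to:
  32x2 + 81x3 ≤ 61   (crude fibre)
  0.2x1 + 1x2 + 7x3 ≥ 9.4   (lysine)
  x3 ≤ 4.8
  x1, x2, x3 ≥ 0.
The cheapest feasible vertex uses only molasses, DDGS; cassava meal is not used. There the crude fibre and lysine constraints are tight.
So molasses = 20.64 kg, DDGS = 0.7531 kg.
Hence cost = 0.25·20.64 + 0.41·0.7531 = €5.4688.

€5.47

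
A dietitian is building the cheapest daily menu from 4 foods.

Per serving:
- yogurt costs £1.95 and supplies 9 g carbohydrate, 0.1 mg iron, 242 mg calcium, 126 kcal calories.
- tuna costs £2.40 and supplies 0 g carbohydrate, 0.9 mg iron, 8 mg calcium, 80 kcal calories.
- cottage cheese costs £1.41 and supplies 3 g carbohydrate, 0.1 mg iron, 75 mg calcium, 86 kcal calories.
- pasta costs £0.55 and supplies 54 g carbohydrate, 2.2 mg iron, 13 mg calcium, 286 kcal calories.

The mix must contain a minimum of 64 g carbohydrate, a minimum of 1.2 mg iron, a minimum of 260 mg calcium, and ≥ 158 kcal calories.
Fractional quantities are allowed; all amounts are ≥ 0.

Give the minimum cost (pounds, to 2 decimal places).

£2.55

Treat it as an LP. Let x1 = servings of yogurt, x2 = servings of tuna, x3 = servings of cottage cheese, x4 = servings of pasta.
Minimize 1.95x1 + 2.4x2 + 1.41x3 + 0.55x4 with:
  9x1 + 3x3 + 54x4 ≥ 64   (carbohydrate)
  0.1x1 + 0.9x2 + 0.1x3 + 2.2x4 ≥ 1.2   (iron)
  242x1 + 8x2 + 75x3 + 13x4 ≥ 260   (calcium)
  126x1 + 80x2 + 86x3 + 286x4 ≥ 158   (calories)
  x1, x2, x3, x4 ≥ 0.
The optimal basis is {yogurt, pasta}; tuna, cottage cheese drop out. The carbohydrate and calcium requirements are met with equality.
That vertex is x1 = 1.02, x4 = 1.015.
Cost = 1.95·1.02 + 0.55·1.015 = 2.5473.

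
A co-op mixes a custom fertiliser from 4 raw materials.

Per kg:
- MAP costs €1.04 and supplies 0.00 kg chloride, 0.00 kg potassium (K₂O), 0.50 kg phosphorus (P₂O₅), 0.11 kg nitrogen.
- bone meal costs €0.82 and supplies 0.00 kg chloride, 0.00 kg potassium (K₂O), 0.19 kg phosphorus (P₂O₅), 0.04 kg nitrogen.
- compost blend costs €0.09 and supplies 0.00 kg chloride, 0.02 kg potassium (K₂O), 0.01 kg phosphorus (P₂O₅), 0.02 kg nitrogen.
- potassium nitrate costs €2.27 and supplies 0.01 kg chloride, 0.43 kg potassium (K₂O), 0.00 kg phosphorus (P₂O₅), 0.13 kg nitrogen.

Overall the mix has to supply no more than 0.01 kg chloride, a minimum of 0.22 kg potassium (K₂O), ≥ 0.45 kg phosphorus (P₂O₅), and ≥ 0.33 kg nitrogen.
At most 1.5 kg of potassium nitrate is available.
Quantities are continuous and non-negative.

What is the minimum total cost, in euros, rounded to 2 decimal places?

€1.83

This is a linear program. Let x1 = kg of MAP, x2 = kg of bone meal, x3 = kg of compost blend, x4 = kg of potassium nitrate.
Minimise 1.04x1 + 0.82x2 + 0.09x3 + 2.27x4 with:
  0.01x4 ≤ 0.01   (chloride)
  0.02x3 + 0.43x4 ≥ 0.22   (potassium (K₂O))
  0.5x1 + 0.19x2 + 0.01x3 ≥ 0.45   (phosphorus (P₂O₅))
  0.11x1 + 0.04x2 + 0.02x3 + 0.13x4 ≥ 0.33   (nitrogen)
  x4 ≤ 1.5
  x1, x2, x3, x4 ≥ 0.
At the optimum only MAP, compost blend are positive (bone meal, potassium nitrate = 0). There the phosphorus (P₂O₅) and nitrogen constraints are tight.
So MAP = 0.6404 kg, compost blend = 12.98 kg.
Objective = 1.04·0.6404 + 0.09·12.98 = 1.8342.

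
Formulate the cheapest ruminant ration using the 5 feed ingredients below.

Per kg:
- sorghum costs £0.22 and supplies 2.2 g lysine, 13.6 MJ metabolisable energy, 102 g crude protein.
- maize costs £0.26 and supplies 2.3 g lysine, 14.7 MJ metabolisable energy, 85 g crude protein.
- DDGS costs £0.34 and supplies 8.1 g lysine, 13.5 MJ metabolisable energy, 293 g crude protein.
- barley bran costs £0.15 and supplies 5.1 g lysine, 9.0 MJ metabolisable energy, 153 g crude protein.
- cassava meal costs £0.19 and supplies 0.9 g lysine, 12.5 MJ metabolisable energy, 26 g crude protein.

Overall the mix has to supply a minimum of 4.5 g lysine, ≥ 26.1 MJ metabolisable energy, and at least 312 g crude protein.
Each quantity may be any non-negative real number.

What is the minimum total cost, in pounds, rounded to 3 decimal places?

£0.422

Let x1 = kg of sorghum, x2 = kg of maize, x3 = kg of DDGS, x4 = kg of barley bran, x5 = kg of cassava meal.
Minimize 0.22x1 + 0.26x2 + 0.34x3 + 0.15x4 + 0.19x5 with:
  2.2x1 + 2.3x2 + 8.1x3 + 5.1x4 + 0.9x5 ≥ 4.5   (lysine)
  13.6x1 + 14.7x2 + 13.5x3 + 9x4 + 12.5x5 ≥ 26.1   (metabolisable energy)
  102x1 + 85x2 + 293x3 + 153x4 + 26x5 ≥ 312   (crude protein)
  x1, x2, x3, x4, x5 ≥ 0.
The minimum-cost mix takes nothing from sorghum, maize, DDGS — only barley bran, cassava meal. There the metabolisable energy and crude protein constraints are tight.
Optimal quantities: barley bran = 1.919 kg, cassava meal = 0.7062 kg.
Hence cost = 0.15·1.919 + 0.19·0.7062 = £0.42203.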